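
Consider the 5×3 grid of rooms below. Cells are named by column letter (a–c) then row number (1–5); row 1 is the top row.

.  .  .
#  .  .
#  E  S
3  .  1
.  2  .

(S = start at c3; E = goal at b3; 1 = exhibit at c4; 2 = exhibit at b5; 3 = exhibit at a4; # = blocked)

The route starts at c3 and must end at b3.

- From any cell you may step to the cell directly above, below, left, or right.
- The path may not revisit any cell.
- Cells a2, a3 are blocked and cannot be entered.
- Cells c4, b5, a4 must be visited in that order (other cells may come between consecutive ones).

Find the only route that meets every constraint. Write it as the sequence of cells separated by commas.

c3, c4, c5, b5, a5, a4, b4, b3

The waypoints must appear in the order c4, b5, a4, with no cell reused.
Route from c3: 2× down (reaching c5), 2× left (reaching a5), up to a4, right to b4, up to b3 — 7 moves in all.
Check: order respected (1 at step 1, 2 at step 3, 3 at step 5).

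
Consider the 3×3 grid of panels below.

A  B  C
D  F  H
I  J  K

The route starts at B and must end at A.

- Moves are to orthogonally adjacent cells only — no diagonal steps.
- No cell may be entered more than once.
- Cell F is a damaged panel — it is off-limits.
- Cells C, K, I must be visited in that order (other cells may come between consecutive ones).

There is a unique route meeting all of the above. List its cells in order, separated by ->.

B -> C -> H -> K -> J -> I -> D -> A

The waypoints must appear in the order C, K, I, with no cell reused.
Route from B: right 1 to C, down 2 to K, left 2 to I, up 2 to A — 7 moves in all.
Check: order respected (C at step 1, K at step 3, I at step 5).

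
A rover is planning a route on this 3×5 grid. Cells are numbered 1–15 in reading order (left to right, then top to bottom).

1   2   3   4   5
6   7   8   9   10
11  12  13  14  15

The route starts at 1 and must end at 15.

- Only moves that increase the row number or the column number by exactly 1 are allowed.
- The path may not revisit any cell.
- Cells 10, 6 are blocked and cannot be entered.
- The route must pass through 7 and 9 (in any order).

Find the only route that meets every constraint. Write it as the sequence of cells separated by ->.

Moves only go right or down, so the column and row indices never decrease.
Route from 1: right to 2, down to 7, 2× right (reaching 9), down to 14, right to 15 — 6 moves in all.
Check: all required cells visited.

1 -> 2 -> 7 -> 8 -> 9 -> 14 -> 15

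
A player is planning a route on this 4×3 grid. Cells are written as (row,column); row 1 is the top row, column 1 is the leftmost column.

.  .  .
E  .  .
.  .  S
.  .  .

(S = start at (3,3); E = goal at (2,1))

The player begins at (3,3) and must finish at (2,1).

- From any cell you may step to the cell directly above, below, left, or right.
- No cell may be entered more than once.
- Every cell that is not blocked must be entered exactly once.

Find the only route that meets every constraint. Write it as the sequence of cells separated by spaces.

Need to visit all 12 open cells exactly once, starting at (3,3) and ending at (2,1).
Cell (4,1) has only two open neighbours ((3,1) and (4,2)), so the path must pass straight through it: one of those is the cell it's entered from and the other is where it exits.
Route from (3,3): down 1 to (4,3), left 2 to (4,1), up 1 to (3,1), right 1 to (3,2), up 1 to (2,2), right 1 to (2,3), up 1 to (1,3), left 2 to (1,1), down 1 to (2,1) — 11 moves in all.
Check: all 12 open cells covered.

(3,3) (4,3) (4,2) (4,1) (3,1) (3,2) (2,2) (2,3) (1,3) (1,2) (1,1) (2,1)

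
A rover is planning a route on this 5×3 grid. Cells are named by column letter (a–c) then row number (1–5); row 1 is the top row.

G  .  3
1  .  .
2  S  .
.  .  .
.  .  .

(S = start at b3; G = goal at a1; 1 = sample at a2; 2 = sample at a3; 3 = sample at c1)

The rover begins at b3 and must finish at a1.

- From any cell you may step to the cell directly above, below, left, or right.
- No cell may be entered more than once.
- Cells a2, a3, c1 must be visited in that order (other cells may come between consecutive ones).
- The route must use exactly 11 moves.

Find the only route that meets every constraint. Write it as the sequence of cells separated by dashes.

b3 - b2 - a2 - a3 - a4 - b4 - c4 - c3 - c2 - c1 - b1 - a1

The waypoints must appear in the order a2, a3, c1, with no cell reused.
Route from b3: up 1 to b2, left 1 to a2, down 2 to a4, right 2 to c4, up 3 to c1, left 2 to a1 — 11 moves in all.
Check: order respected (1 at step 2, 2 at step 3, 3 at step 9); 11 moves as required.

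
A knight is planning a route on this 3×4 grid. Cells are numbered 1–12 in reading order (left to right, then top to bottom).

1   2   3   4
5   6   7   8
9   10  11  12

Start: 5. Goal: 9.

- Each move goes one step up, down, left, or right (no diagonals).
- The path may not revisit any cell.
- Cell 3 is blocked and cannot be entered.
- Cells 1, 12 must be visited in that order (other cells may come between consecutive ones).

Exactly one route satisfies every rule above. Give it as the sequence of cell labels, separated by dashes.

The waypoints must appear in the order 1, 12, with no cell reused.
Route from 5: up 1 to 1, right 1 to 2, down 1 to 6, right 2 to 8, down 1 to 12, left 3 to 9 — 9 moves in all.
Check: order respected (1 at step 1, 12 at step 6).

5 - 1 - 2 - 6 - 7 - 8 - 12 - 11 - 10 - 9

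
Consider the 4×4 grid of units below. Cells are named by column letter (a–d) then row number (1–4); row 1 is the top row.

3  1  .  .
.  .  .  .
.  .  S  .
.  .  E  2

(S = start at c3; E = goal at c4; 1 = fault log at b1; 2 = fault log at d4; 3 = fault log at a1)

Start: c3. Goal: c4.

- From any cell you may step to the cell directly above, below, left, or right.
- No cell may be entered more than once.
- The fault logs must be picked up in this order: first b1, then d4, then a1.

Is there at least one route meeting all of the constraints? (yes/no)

Ignoring the required order, 13 revisit-free routes from c3 to c4 pass through all of b1, d4, and a1; the waypoint orders that occur are a1 → b1 → d4 (13) — never b1 → d4 → a1.

no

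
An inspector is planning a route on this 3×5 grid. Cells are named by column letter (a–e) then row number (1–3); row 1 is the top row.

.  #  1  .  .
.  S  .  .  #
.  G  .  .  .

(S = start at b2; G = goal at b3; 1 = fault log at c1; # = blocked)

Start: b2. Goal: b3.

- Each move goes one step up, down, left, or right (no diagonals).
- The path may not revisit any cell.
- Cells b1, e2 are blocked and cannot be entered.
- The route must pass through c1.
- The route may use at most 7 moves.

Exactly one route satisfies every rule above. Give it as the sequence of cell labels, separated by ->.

b2 -> c2 -> c1 -> d1 -> d2 -> d3 -> c3 -> b3

Any route must reach c1 and still end at b3 within 7 moves, so the order of the required stops is forced.
Route from b2: right to c2, up to c1, right to d1, 2× down (reaching d3), 2× left (reaching b3) — 7 moves in all.
Check: all required cells visited; 7 ≤ 7 moves.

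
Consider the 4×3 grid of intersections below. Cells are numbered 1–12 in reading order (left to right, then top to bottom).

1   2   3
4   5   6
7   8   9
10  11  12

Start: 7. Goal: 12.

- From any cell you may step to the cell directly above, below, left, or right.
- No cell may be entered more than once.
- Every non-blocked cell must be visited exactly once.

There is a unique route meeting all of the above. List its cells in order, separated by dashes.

Need to visit all 12 open cells exactly once, starting at 7 and ending at 12.
Route from 7: down to 10, right to 11, 2× up (reaching 5), left to 4, up to 1, 2× right (reaching 3), 3× down (reaching 12) — 11 moves in all.
Check: all 12 open cells covered.

7 - 10 - 11 - 8 - 5 - 4 - 1 - 2 - 3 - 6 - 9 - 12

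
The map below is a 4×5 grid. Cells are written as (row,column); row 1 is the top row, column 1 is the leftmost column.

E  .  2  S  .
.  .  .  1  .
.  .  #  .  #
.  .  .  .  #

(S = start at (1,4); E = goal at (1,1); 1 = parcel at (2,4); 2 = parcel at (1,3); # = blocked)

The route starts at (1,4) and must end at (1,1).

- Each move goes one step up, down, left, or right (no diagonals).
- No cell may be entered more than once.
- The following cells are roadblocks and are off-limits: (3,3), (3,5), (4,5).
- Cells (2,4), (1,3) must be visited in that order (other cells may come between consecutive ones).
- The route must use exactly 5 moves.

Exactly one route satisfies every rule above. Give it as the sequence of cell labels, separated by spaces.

(1,4) (2,4) (2,3) (1,3) (1,2) (1,1)

The waypoints must appear in the order (2,4), (1,3), with no cell reused.
Route from (1,4): down 1 to (2,4), left 1 to (2,3), up 1 to (1,3), left 2 to (1,1) — 5 moves in all.
Check: order respected (1 at step 1, 2 at step 3); 5 moves as required.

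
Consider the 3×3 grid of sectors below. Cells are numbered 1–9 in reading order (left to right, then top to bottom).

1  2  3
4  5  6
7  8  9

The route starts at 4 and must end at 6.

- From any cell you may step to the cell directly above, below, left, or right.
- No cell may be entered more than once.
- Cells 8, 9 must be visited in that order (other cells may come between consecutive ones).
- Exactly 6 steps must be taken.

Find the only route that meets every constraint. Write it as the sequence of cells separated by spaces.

4 1 2 5 8 9 6

The waypoints must appear in the order 8, 9, with no cell reused.
Route from 4: up to 1, right to 2, 2× down (reaching 8), right to 9, up to 6 — 6 moves in all.
Check: order respected (8 at step 4, 9 at step 5); 6 moves as required.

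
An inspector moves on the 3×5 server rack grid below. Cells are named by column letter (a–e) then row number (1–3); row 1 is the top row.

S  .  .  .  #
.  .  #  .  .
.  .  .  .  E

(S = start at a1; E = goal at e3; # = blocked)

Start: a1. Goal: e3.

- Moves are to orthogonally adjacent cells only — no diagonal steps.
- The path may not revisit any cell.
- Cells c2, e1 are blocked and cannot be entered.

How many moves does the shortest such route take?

The Manhattan distance from a1 to e3 is |1−3| + |1−5| = 6, so at least 6 moves are needed.
A route of 6 moves achieves this: a1 → a2 → a3 → b3 → c3 → d3 → e3.
Since 6 matches the lower bound, it is optimal.

6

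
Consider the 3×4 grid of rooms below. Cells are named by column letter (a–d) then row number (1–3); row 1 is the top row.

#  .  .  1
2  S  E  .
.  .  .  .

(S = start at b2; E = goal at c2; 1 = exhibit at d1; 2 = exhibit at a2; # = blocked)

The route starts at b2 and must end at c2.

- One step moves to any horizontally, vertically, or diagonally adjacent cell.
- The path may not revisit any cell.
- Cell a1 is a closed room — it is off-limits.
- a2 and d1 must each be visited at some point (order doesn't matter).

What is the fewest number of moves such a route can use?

5

Any route passes through a2 and d1 in some order between b2 and c2. Summing Chebyshev distances along each leg and taking the cheapest ordering (b2 → a2 → d1 → c2) gives a lower bound of 1 + 3 + 1 = 5 moves.
A route of 5 moves achieves this: b2 → a2 → b1 → c1 → d1 → c2.
Since 5 matches the lower bound, it is optimal.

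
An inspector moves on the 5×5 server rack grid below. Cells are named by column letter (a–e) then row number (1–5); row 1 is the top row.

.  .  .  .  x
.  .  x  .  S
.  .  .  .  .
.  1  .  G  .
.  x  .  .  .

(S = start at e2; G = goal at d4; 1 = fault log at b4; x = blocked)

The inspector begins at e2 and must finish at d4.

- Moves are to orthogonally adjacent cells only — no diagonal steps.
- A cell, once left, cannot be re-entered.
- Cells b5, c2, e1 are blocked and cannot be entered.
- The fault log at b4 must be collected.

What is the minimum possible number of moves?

7

Any route passes through b4 somewhere between e2 and d4. Summing Manhattan distances along the two legs (e2 → b4 → d4) gives a lower bound of 5 + 2 = 7 moves.
A route of 7 moves achieves this: e2 → e3 → d3 → c3 → b3 → b4 → c4 → d4.
Since 7 matches the lower bound, it is optimal.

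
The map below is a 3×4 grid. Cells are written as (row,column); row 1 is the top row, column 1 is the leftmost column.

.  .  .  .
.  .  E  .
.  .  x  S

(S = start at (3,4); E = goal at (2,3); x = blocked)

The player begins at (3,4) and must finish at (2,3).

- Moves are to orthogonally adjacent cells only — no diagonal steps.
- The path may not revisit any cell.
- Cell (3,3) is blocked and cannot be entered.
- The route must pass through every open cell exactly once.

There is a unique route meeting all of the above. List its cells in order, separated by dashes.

(3,4) - (2,4) - (1,4) - (1,3) - (1,2) - (1,1) - (2,1) - (3,1) - (3,2) - (2,2) - (2,3)

Need to visit all 11 open cells exactly once, starting at (3,4) and ending at (2,3).
Cell (3,2) has only two open neighbours ((2,2) and (3,1)), so the path must pass straight through it: one of those is the cell it's entered from and the other is where it exits.
Route from (3,4): up 2 to (1,4), left 3 to (1,1), down 2 to (3,1), right 1 to (3,2), up 1 to (2,2), right 1 to (2,3) — 10 moves in all.
Check: all 11 open cells covered.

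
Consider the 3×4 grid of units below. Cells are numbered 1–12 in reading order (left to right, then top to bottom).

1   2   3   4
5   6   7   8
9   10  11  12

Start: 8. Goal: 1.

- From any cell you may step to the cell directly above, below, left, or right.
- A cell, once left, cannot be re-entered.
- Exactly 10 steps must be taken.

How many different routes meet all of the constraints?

4

Need simple routes of exactly 10 moves from 8 to 1 (Manhattan distance 4, so 3 moves are spent on a detour and 3 undoing it).
Enumerating: 8 4 3 7 11 10 9 5 6 2 1 | 8 4 3 2 6 7 11 10 9 5 1 | 8 12 11 7 3 2 6 10 9 5 1 | 8 12 11 10 9 5 6 7 3 2 1.
That gives 4 routes.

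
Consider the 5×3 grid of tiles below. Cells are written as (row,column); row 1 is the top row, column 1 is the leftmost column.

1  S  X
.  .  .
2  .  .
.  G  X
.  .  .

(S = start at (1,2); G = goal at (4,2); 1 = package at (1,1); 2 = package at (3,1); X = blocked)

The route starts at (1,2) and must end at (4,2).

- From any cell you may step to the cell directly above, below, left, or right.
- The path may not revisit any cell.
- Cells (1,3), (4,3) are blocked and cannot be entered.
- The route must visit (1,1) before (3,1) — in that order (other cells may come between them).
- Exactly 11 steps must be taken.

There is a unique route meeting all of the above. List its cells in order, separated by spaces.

The waypoints must appear in the order (1,1), (3,1), with no cell reused.
Route from (1,2): left to (1,1), down to (2,1), 2× right (reaching (2,3)), down to (3,3), 2× left (reaching (3,1)), 2× down (reaching (5,1)), right to (5,2), up to (4,2) — 11 moves in all.
Check: order respected (1 at step 1, 2 at step 7); 11 moves as required.

(1,2) (1,1) (2,1) (2,2) (2,3) (3,3) (3,2) (3,1) (4,1) (5,1) (5,2) (4,2)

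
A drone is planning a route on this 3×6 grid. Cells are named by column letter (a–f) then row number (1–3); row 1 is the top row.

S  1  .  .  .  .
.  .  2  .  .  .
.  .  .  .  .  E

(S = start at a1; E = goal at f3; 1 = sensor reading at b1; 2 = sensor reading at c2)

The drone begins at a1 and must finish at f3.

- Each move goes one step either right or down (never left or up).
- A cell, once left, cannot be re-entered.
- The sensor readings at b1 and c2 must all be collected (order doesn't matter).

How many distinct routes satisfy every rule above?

A right/down-only route from a1 to f3 makes exactly 2 down-moves and 5 right-moves in some order.
With no other constraints that would be C(7,2) = 21 routes.
A monotone route can only reach the required cells in the order b1, c2, so split there and multiply the segment counts: a1→b1: 1; b1→c2: 2; c2→f3: 4; product = 8.
That gives 8 routes.

8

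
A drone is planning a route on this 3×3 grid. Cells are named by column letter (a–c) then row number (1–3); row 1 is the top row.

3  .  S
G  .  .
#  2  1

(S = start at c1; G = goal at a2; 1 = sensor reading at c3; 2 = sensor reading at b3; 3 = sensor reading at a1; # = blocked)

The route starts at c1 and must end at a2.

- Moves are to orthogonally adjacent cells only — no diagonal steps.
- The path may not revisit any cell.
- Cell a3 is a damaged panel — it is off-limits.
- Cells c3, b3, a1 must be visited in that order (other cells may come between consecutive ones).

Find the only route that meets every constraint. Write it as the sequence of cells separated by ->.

c1 -> c2 -> c3 -> b3 -> b2 -> b1 -> a1 -> a2

The waypoints must appear in the order c3, b3, a1, with no cell reused.
Route from c1: 2× down (reaching c3), left to b3, 2× up (reaching b1), left to a1, down to a2 — 7 moves in all.
Check: order respected (1 at step 2, 2 at step 3, 3 at step 6).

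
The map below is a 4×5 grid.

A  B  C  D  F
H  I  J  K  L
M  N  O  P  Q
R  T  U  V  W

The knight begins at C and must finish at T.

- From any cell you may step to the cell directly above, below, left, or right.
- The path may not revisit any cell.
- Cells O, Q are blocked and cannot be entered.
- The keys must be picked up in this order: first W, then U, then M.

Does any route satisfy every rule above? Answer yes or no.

W must be visited but has only one open neighbour (V), and it is neither the start nor the goal — the route would have to enter and leave through V, re-entering it.

no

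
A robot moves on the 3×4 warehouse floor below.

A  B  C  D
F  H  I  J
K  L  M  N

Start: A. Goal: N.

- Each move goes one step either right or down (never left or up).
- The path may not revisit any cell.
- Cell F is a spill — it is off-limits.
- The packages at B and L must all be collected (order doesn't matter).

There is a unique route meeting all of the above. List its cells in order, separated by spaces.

Moves only go right or down, so the column and row indices never decrease.
Route from A: right to B, 2× down (reaching L), 2× right (reaching N) — 5 moves in all.
Check: all required cells visited.

A B H L M N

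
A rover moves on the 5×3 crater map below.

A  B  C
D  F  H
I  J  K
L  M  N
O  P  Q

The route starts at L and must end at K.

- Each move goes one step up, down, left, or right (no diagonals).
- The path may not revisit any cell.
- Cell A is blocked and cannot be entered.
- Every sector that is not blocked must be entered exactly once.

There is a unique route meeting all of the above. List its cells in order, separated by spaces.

L O P Q N M J I D F B C H K

Need to visit all 14 open cells exactly once, starting at L and ending at K.
Cell B has only two open neighbours (F and C), so the path must pass straight through it: one of those is the cell it's entered from and the other is where it exits.
Route from L: down to O, 2× right (reaching Q), up to N, left to M, up to J, left to I, up to D, right to F, up to B, right to C, 2× down (reaching K) — 13 moves in all.
Check: all 14 open cells covered.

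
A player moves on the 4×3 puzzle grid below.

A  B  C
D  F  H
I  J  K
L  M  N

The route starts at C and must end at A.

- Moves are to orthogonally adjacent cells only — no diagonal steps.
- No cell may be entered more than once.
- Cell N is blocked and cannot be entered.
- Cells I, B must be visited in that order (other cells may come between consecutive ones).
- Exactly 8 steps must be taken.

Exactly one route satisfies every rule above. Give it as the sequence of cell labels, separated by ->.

The waypoints must appear in the order I, B, with no cell reused.
Route from C: down 2 to K, left 2 to I, up 1 to D, right 1 to F, up 1 to B, left 1 to A — 8 moves in all.
Check: order respected (I at step 4, B at step 7); 8 moves as required.

C -> H -> K -> J -> I -> D -> F -> B -> A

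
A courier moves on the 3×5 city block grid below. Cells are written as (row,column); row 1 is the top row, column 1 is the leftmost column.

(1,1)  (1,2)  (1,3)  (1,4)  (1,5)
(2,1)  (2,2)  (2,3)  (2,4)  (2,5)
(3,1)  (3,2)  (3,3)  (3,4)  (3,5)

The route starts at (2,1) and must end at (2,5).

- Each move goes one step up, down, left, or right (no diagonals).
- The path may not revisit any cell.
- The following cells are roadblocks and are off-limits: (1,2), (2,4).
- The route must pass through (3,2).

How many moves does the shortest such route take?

Any route passes through (3,2) somewhere between (2,1) and (2,5). Summing Manhattan distances along the two legs ((2,1) → (3,2) → (2,5)) gives a lower bound of 2 + 4 = 6 moves.
A route of 6 moves achieves this: (2,1) → (3,1) → (3,2) → (3,3) → (3,4) → (3,5) → (2,5).
Since 6 matches the lower bound, it is optimal.

6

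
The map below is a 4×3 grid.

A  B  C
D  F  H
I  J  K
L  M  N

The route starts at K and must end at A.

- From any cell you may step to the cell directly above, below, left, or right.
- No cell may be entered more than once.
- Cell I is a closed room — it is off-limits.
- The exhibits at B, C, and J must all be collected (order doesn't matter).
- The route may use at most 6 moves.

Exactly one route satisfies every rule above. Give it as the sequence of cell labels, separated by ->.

Any route must reach B, C, and J and still end at A within 6 moves, so the order of the required stops is forced.
Route from K: left to J, up to F, right to H, up to C, 2× left (reaching A) — 6 moves in all.
Check: all required cells visited; 6 ≤ 6 moves.

K -> J -> F -> H -> C -> B -> A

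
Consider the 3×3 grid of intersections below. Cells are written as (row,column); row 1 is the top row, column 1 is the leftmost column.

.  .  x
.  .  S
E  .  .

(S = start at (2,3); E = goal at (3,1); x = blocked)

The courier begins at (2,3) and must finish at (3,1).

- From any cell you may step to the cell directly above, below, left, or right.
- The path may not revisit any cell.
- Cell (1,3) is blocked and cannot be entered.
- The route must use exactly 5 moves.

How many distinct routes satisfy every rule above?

Need simple routes of exactly 5 moves from (2,3) to (3,1) (Manhattan distance 3, so 1 moves are spent on a detour and 1 undoing it).
Enumerating: (2,3) (3,3) (3,2) (2,2) (2,1) (3,1) | (2,3) (2,2) (1,2) (1,1) (2,1) (3,1).
That gives 2 routes.

2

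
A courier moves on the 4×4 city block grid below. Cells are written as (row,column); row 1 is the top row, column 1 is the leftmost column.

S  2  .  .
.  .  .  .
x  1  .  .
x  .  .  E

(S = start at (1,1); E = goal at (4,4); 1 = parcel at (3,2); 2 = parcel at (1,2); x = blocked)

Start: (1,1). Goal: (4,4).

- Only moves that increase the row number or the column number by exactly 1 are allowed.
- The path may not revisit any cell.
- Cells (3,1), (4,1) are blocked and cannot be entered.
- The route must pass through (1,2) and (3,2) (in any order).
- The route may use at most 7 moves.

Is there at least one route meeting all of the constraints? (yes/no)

yes

One route that works: (1,1) → (1,2) → (2,2) → (3,2) → (4,2) → (4,3) → (4,4).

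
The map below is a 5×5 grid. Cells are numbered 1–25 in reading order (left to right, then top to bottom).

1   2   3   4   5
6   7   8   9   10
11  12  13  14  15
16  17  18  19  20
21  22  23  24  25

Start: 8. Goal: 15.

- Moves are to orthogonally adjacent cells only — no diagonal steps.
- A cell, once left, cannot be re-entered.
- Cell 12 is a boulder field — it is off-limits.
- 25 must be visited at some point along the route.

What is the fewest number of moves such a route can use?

7

Any route passes through 25 somewhere between 8 and 15. Summing Manhattan distances along the two legs (8 → 25 → 15) gives a lower bound of 5 + 2 = 7 moves.
A route of 7 moves achieves this: 8 → 13 → 18 → 23 → 24 → 25 → 20 → 15.
Since 7 matches the lower bound, it is optimal.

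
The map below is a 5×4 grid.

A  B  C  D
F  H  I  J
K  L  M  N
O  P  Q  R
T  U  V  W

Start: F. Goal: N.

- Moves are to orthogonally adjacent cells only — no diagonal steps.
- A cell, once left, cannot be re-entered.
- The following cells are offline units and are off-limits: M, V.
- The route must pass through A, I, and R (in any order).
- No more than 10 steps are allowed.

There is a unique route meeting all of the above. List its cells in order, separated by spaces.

Any route must reach A, I, and R and still end at N within 10 moves, so the order of the required stops is forced.
Route from F: up to A, 2× right (reaching C), down to I, left to H, 2× down (reaching P), 2× right (reaching R), up to N — 10 moves in all.
Check: all required cells visited; 10 ≤ 10 moves.

F A B C I H L P Q R N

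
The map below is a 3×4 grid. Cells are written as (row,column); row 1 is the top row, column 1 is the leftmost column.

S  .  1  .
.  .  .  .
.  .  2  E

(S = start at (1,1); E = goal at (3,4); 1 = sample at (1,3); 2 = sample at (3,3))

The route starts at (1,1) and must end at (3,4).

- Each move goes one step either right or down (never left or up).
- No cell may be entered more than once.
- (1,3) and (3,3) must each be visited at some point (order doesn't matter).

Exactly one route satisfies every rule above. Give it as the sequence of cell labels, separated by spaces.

(1,1) (1,2) (1,3) (2,3) (3,3) (3,4)

Moves only go right or down, so the column and row indices never decrease.
Route from (1,1): 2× right (reaching (1,3)), 2× down (reaching (3,3)), right to (3,4) — 5 moves in all.
Check: all required cells visited.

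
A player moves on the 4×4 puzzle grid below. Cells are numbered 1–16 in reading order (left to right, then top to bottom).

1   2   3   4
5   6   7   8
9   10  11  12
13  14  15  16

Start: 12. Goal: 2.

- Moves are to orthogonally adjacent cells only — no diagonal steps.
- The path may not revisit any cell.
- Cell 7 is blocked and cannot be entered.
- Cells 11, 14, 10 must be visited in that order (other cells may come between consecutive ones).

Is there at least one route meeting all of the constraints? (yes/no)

One route that works: 12 → 11 → 15 → 14 → 10 → 6 → 2.

yes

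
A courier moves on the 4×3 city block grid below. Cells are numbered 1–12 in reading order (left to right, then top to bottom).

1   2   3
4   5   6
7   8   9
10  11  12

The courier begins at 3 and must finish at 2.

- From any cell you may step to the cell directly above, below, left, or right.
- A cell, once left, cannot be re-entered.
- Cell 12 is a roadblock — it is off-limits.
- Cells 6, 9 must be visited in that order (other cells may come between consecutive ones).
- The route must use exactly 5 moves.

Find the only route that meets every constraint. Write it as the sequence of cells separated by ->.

The waypoints must appear in the order 6, 9, with no cell reused.
Route from 3: down 2 to 9, left 1 to 8, up 2 to 2 — 5 moves in all.
Check: order respected (6 at step 1, 9 at step 2); 5 moves as required.

3 -> 6 -> 9 -> 8 -> 5 -> 2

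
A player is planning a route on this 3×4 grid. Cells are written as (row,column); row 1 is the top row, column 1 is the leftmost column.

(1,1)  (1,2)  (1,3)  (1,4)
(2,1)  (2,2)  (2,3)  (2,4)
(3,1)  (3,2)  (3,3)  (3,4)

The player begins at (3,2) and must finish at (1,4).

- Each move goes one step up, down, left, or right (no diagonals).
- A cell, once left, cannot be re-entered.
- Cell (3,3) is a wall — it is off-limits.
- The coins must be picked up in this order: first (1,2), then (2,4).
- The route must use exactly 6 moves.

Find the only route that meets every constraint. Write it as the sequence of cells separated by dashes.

(3,2) - (2,2) - (1,2) - (1,3) - (2,3) - (2,4) - (1,4)

The waypoints must appear in the order (1,2), (2,4), with no cell reused.
Route from (3,2): 2× up (reaching (1,2)), right to (1,3), down to (2,3), right to (2,4), up to (1,4) — 6 moves in all.
Check: order respected ((1,2) at step 2, (2,4) at step 5); 6 moves as required.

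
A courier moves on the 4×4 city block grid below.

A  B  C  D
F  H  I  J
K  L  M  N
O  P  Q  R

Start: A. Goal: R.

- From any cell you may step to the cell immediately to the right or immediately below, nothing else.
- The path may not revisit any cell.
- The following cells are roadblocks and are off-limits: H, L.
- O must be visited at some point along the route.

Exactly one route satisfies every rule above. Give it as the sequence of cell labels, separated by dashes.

A - F - K - O - P - Q - R

Moves only go right or down, so the column and row indices never decrease.
Route from A: 3× down (reaching O), 3× right (reaching R) — 6 moves in all.
Check: all required cells visited.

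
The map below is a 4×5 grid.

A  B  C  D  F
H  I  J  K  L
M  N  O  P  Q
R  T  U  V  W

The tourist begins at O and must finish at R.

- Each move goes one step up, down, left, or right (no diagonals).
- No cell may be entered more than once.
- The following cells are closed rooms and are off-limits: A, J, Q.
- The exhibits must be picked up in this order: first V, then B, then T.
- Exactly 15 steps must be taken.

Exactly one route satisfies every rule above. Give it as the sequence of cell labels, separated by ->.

The waypoints must appear in the order V, B, T, with no cell reused.
Route from O: down 1 to U, right 1 to V, up 2 to K, right 1 to L, up 1 to F, left 3 to B, down 1 to I, left 1 to H, down 1 to M, right 1 to N, down 1 to T, left 1 to R — 15 moves in all.
Check: order respected (V at step 2, B at step 9, T at step 14); 15 moves as required.

O -> U -> V -> P -> K -> L -> F -> D -> C -> B -> I -> H -> M -> N -> T -> R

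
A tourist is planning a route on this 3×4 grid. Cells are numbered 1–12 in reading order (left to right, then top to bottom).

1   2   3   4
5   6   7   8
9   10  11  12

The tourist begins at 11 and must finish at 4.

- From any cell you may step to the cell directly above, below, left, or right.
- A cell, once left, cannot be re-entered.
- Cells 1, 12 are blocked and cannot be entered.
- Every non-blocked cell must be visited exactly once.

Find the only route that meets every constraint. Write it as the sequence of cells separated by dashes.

11 - 10 - 9 - 5 - 6 - 2 - 3 - 7 - 8 - 4

Need to visit all 10 open cells exactly once, starting at 11 and ending at 4.
Cell 8 has only two open neighbours (4 and 7), so the path must pass straight through it: one of those is the cell it's entered from and the other is where it exits.
Route from 11: 2× left (reaching 9), up to 5, right to 6, up to 2, right to 3, down to 7, right to 8, up to 4 — 9 moves in all.
Check: all 10 open cells covered.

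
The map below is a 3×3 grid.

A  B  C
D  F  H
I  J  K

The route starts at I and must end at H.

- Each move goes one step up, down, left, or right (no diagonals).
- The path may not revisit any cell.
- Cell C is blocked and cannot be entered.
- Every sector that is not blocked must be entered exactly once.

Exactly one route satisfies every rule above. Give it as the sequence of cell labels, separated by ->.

I -> D -> A -> B -> F -> J -> K -> H

Need to visit all 8 open cells exactly once, starting at I and ending at H.
Route from I: up 2 to A, right 1 to B, down 2 to J, right 1 to K, up 1 to H — 7 moves in all.
Check: all 8 open cells covered.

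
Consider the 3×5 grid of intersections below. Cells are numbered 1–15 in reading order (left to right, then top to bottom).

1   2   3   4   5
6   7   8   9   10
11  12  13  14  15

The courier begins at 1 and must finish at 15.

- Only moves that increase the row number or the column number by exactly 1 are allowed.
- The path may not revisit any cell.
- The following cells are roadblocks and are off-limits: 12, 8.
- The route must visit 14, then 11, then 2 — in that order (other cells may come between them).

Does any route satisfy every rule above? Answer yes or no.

11 lies to the left of 14, so going from 14 to 11 would need a leftward move — but moves only go right/down, so 14 cannot be visited before 11.

no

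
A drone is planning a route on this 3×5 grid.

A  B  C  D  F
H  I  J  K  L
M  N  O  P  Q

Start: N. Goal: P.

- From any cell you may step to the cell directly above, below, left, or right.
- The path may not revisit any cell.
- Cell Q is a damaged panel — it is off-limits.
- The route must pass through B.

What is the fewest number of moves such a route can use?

6

Any route passes through B somewhere between N and P. Summing Manhattan distances along the two legs (N → B → P) gives a lower bound of 2 + 4 = 6 moves.
A route of 6 moves achieves this: N → I → B → C → J → O → P.
Since 6 matches the lower bound, it is optimal.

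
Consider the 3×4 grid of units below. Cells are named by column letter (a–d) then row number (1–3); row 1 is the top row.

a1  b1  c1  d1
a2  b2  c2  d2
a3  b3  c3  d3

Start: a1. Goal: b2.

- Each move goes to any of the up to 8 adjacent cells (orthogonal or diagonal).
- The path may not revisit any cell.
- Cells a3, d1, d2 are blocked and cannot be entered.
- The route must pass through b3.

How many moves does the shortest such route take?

3

Any route passes through b3 somewhere between a1 and b2. Summing Chebyshev distances along the two legs (a1 → b3 → b2) gives a lower bound of 2 + 1 = 3 moves.
A route of 3 moves achieves this: a1 → a2 → b3 → b2.
Since 3 matches the lower bound, it is optimal.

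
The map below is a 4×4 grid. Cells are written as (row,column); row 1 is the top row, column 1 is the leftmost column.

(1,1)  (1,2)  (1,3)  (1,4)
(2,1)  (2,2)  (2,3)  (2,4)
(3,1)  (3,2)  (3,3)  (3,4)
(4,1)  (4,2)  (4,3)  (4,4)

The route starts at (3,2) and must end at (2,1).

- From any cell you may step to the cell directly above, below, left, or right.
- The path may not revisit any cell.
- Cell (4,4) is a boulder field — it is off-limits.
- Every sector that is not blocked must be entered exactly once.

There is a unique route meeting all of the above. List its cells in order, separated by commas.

Need to visit all 15 open cells exactly once, starting at (3,2) and ending at (2,1).
Cell (4,1) has only two open neighbours ((3,1) and (4,2)), so the path must pass straight through it: one of those is the cell it's entered from and the other is where it exits.
Route from (3,2): left 1 to (3,1), down 1 to (4,1), right 2 to (4,3), up 1 to (3,3), right 1 to (3,4), up 2 to (1,4), left 1 to (1,3), down 1 to (2,3), left 1 to (2,2), up 1 to (1,2), left 1 to (1,1), down 1 to (2,1) — 14 moves in all.
Check: all 15 open cells covered.

(3,2), (3,1), (4,1), (4,2), (4,3), (3,3), (3,4), (2,4), (1,4), (1,3), (2,3), (2,2), (1,2), (1,1), (2,1)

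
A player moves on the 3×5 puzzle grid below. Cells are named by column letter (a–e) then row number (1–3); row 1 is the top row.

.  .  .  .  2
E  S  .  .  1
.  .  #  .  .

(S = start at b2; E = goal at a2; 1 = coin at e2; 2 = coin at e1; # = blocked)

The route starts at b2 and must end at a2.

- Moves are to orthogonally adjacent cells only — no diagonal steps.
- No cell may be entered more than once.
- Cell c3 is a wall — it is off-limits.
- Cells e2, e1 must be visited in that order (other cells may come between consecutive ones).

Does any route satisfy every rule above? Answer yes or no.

One route that works: b2 → c2 → d2 → e2 → e1 → d1 → c1 → b1 → a1 → a2.

yes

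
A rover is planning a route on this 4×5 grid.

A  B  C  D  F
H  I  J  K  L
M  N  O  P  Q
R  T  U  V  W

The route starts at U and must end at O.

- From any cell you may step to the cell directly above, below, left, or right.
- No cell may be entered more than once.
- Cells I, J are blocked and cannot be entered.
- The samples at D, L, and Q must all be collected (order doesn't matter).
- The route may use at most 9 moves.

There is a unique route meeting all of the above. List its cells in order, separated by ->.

Any route must reach D, L, and Q and still end at O within 9 moves, so the order of the required stops is forced.
Route from U: 2× right (reaching W), 3× up (reaching F), left to D, 2× down (reaching P), left to O — 9 moves in all.
Check: all required cells visited; 9 ≤ 9 moves.

U -> V -> W -> Q -> L -> F -> D -> K -> P -> O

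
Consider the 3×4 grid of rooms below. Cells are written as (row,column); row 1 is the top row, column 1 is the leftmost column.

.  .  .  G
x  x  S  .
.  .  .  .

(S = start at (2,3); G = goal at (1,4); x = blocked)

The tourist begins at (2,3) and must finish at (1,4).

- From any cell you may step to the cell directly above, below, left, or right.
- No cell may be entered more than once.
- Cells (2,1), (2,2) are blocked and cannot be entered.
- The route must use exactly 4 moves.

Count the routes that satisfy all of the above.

Need simple routes of exactly 4 moves from (2,3) to (1,4) (Manhattan distance 2, so 1 moves are spent on a detour and 1 undoing it).
Enumerating: (2,3) (3,3) (3,4) (2,4) (1,4).
That gives 1 route.

1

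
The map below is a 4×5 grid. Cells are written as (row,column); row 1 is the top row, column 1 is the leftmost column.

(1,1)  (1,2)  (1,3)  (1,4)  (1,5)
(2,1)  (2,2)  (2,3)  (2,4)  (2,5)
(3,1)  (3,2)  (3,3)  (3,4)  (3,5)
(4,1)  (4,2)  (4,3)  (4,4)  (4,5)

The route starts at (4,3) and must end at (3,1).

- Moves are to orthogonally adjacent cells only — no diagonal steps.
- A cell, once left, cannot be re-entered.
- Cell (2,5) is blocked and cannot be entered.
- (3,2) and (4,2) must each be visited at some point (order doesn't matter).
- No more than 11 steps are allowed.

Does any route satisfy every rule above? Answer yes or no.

yes

One route that works: (4,3) → (4,2) → (3,2) → (3,1).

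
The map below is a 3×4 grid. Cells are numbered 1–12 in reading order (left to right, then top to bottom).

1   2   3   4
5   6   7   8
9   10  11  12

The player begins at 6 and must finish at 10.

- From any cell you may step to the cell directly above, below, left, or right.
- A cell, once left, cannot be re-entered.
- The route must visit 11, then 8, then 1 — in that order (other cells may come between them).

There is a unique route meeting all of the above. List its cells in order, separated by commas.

The waypoints must appear in the order 11, 8, 1, with no cell reused.
Route from 6: right 1 to 7, down 1 to 11, right 1 to 12, up 2 to 4, left 3 to 1, down 2 to 9, right 1 to 10 — 11 moves in all.
Check: order respected (11 at step 2, 8 at step 4, 1 at step 8).

6, 7, 11, 12, 8, 4, 3, 2, 1, 5, 9, 10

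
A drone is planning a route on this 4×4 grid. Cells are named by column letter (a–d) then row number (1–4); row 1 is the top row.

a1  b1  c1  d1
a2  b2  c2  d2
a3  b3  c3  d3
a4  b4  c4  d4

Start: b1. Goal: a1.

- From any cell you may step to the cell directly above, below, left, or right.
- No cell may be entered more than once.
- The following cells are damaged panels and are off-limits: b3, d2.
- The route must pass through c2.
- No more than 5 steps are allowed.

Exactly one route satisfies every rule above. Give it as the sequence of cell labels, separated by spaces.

The budget equals the shortest possible length, so every move has to be on a shortest route through the required cells.
Route from b1: right 1 to c1, down 1 to c2, left 2 to a2, up 1 to a1 — 5 moves in all.
Check: all required cells visited; 5 ≤ 5 moves.

b1 c1 c2 b2 a2 a1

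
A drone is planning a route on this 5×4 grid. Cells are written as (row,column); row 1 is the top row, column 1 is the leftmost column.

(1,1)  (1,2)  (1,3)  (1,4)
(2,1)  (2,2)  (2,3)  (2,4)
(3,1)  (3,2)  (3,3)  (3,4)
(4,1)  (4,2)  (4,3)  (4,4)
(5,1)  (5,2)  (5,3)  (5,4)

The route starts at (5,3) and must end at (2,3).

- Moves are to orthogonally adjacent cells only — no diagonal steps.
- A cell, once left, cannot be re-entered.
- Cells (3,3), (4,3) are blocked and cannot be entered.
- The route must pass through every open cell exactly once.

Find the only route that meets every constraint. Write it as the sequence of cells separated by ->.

Need to visit all 18 open cells exactly once, starting at (5,3) and ending at (2,3).
Route from (5,3): right to (5,4), 4× up (reaching (1,4)), 3× left (reaching (1,1)), 4× down (reaching (5,1)), right to (5,2), 3× up (reaching (2,2)), right to (2,3) — 17 moves in all.
Check: all 18 open cells covered.

(5,3) -> (5,4) -> (4,4) -> (3,4) -> (2,4) -> (1,4) -> (1,3) -> (1,2) -> (1,1) -> (2,1) -> (3,1) -> (4,1) -> (5,1) -> (5,2) -> (4,2) -> (3,2) -> (2,2) -> (2,3)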